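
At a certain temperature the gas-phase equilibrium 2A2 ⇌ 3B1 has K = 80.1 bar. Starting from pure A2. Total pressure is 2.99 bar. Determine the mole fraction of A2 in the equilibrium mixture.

y_A2 = 0.151

Take 1 mol A2 as basis and let X be its fractional conversion, so ξ = 0.5X.
Species balance: n_A2 = 1 − X; n_B1 = 1.5X.
Summing: n_T = 1 + 0.5X.
With p_i = (n_i/n_T)P, K = p_B1^3 / (p_A2^2).
Equating to 80.1 bar and solving on 0 < X < 1: X = 0.789.
Then n_A2 = 0.211, n_T = 1.39, so y_A2 = 0.151.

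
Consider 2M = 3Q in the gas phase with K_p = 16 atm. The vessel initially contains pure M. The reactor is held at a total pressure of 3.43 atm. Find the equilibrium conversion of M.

X = 0.629

Let X = conversion of M (basis 1 mol M); extent of reaction ξ = 0.5X.
Mole table: n_M = 1 − X; n_Q = 1.5X.
Summing: n_T = 1 + 0.5X.
y_i = n_i/n_T, p_i = y_i·P. K_p = p_Q^3 / (p_M^2).
Equating to 16 atm and solving on 0 < X < 1: X = 0.629.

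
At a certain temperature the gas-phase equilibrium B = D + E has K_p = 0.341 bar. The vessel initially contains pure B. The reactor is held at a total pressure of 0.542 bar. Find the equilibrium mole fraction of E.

y_E = 0.383

Take 1 mol B as basis and let X be its fractional conversion, so ξ = X.
Species balance: n_B = 1 − X; n_D = X; n_E = X.
n_T = Σnᵢ = 1 + X.
Mole fractions y_i = n_i/n_T; K_p = p_D p_E / (p_B) with p_i = y_i·P.
This yields a degree-2 equation in X; solving on (0,1), X = 0.621.
Then n_E = 0.621, n_T = 1.62, so y_E = 0.383.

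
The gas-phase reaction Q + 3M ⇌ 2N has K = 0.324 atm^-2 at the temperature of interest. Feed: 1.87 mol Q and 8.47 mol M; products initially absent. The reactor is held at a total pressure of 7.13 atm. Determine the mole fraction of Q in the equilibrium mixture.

y_Q = 0.056

Basis: 1.87 mol Q initially; let X = conversion of Q. Extent ξ = 1.87X.
Species balance: n_Q = 1.87 − 1.87X; n_M = 8.47 − 5.61X; n_N = 3.74X.
Total moles n_T = 10.3 − 3.74X.
Mole fractions y_i = n_i/n_T; K = p_N^2 / (p_Q p_M^3) with p_i = y_i·P.
This yields a degree-4 equation in X; solving on (0,1), X = 0.779.
Then n_Q = 0.413, n_T = 7.43, so y_Q = 0.056.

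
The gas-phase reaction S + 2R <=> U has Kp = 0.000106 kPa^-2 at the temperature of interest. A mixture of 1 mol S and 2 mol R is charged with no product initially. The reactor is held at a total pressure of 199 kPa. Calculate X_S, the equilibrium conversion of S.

Let X = conversion of S (basis 1 mol S); extent of reaction ξ = X.
Mole table: n_S = 1 − X; n_R = 2 − 2X; n_U = X.
Total moles n_T = 3 − 2X.
Mole fractions y_i = n_i/n_T; Kp = p_U / (p_S p_R^2) with p_i = y_i·P.
Substituting and setting equal to 0.000106 kPa^-2 gives a polynomial in X; the root in (0,1) is X = 0.508.

X = 0.508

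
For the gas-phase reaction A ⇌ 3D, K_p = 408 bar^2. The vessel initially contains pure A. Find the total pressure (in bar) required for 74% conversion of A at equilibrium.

P = 7.72 bar

Take 1 mol A as basis and let X be its fractional conversion, so ξ = X.
Species balance: n_A = 1 − X; n_D = 3X.
n_T = Σnᵢ = 1 + 2X.
K_p = p_D^3 / (p_A) with p_i = (n_i/n_T)·P.
At X = 0.74: the mole-fraction product g(X) = Π y_i^ν_i = 6.842. Since K_p = g(X)·P^{2}, P = (K_p/g)^(1/2) = (408/6.842)^(1/2) = 7.72 bar.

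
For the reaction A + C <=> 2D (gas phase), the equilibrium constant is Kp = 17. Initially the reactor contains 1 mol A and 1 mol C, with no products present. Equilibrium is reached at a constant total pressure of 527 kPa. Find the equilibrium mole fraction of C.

Take 1 mol A as basis and let X be its fractional conversion, so ξ = X.
Species balance: n_A = 1 − X; n_C = 1 − X; n_D = 2X.
Since Δν = 0, n_T = 2 throughout.
Mole fractions y_i = n_i/n_T; Kp = p_D^2 / (p_A p_C) with p_i = y_i·P.
Equating to 17 and solving on 0 < X < 1: X = 0.673.
Then n_C = 0.327, n_T = 2, so y_C = 0.163.

y_C = 0.163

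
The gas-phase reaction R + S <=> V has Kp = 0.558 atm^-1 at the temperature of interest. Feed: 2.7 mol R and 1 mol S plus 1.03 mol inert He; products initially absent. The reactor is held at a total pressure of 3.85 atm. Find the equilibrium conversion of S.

X = 0.526

Basis: 1 mol S initially; let X = conversion of S. Extent ξ = X.
Mole table: n_R = 2.7 − X; n_S = 1 − X; n_V = X; n_I = 1.03 (inert).
Summing: n_T = 4.73 − X.
Mole fractions y_i = n_i/n_T; Kp = p_V / (p_R p_S) with p_i = y_i·P.
Substituting and setting equal to 0.558 atm^-1 gives a polynomial in X; the root in (0,1) is X = 0.526.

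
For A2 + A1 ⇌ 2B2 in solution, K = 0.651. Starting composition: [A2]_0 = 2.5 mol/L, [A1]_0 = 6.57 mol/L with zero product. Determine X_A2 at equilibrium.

Let X = conversion of A2; extent ξ = 2.5·X mol/L.
Concentrations: [A2] = 2.5 − 2.5X; [A1] = 6.57 − 2.5X; [B2] = 5X.
K = [B2]^2 / ([A2] [A1]).
Setting equal to 0.651 and solving for X on (0,1) gives X = 0.444.

X = 0.444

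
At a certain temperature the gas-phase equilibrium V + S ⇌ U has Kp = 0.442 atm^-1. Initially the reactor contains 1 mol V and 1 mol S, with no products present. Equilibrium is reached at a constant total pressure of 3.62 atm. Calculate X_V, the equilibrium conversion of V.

X = 0.380

Take 1 mol V as basis and let X be its fractional conversion, so ξ = X.
Species balance: n_V = 1 − X; n_S = 1 − X; n_U = X.
n_T = Σnᵢ = 2 − X.
Mole fractions y_i = n_i/n_T; Kp = p_U / (p_V p_S) with p_i = y_i·P.
Equating to 0.442 atm^-1 and solving on 0 < X < 1: X = 0.380.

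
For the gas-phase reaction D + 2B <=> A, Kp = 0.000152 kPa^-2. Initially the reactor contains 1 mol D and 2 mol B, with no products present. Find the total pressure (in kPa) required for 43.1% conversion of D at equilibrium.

Let X = conversion of D (basis 1 mol D); extent of reaction ξ = X.
Moles: n_D = 1 − X; n_B = 2 − 2X; n_A = X.
Total moles n_T = 3 − 2X.
Kp = p_A / (p_D p_B^2) with p_i = (n_i/n_T)·P.
At X = 0.431: the mole-fraction product g(X) = Π y_i^ν_i = 2.674. Since Kp = g(X)·P^{-2}, P = (g/Kp)^(1/2) = (2.674/0.000152)^(1/2) = 133 kPa.

P = 133 kPa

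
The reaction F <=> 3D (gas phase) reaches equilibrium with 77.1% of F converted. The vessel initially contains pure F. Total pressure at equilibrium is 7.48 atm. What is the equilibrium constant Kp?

Take 1 mol F as basis and let X be its fractional conversion, so ξ = X.
At extent ξ: n_F = 1 − X; n_D = 3X.
Summing: n_T = 1 + 2X.
At X = 0.771: n_F = 0.229, n_D = 2.31, n_T = 2.54.
p_i = (n_i/n_T)·P. Kp = p_D^3 / (p_F) = 468 atm^2.

Kp = 468 atm^2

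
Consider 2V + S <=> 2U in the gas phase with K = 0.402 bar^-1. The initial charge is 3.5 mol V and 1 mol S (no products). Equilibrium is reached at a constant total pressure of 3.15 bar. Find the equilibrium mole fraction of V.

Let X = conversion of S (basis 1 mol S); extent of reaction ξ = X.
Species balance: n_V = 3.5 − 2X; n_S = 1 − X; n_U = 2X.
n_T = Σnᵢ = 4.5 − X.
Mole fractions y_i = n_i/n_T; K = p_U^2 / (p_V^2 p_S) with p_i = y_i·P.
Setting this equal to 0.402 bar^-1 and taking the physical root (0 < X < 1) gives X = 0.499.
Then n_V = 2.5, n_T = 4, so y_V = 0.626.

y_V = 0.626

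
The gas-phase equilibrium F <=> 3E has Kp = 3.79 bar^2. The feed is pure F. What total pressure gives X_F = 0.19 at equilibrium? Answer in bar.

P = 5.62 bar

Take 1 mol F as basis and let X be its fractional conversion, so ξ = X.
Species balance: n_F = 1 − X; n_E = 3X.
n_T = Σnᵢ = 1 + 2X.
Kp = p_E^3 / (p_F) with p_i = (n_i/n_T)·P.
At X = 0.19: the mole-fraction product g(X) = Π y_i^ν_i = 0.1201. Since Kp = g(X)·P^{2}, P = (Kp/g)^(1/2) = (3.79/0.1201)^(1/2) = 5.62 bar.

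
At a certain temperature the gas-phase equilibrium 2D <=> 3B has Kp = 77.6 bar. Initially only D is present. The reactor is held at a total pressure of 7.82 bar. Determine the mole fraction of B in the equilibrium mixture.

Basis: 1 mol D initially; let X = conversion of D. Extent ξ = 0.5X.
Moles: n_D = 1 − X; n_B = 1.5X.
Summing: n_T = 1 + 0.5X.
With p_i = (n_i/n_T)P, Kp = p_B^3 / (p_D^2).
Substituting and setting equal to 77.6 bar gives a polynomial in X; the root in (0,1) is X = 0.704.
Then n_B = 1.06, n_T = 1.35, so y_B = 0.781.

y_B = 0.781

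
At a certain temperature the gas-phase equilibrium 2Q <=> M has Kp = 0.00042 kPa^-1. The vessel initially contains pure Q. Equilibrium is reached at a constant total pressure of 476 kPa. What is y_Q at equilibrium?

y_Q = 0.854

Let X = conversion of Q (basis 1 mol Q); extent of reaction ξ = 0.5X.
Mole table: n_Q = 1 − X; n_M = 0.5X.
Total moles n_T = 1 − 0.5X.
With p_i = (n_i/n_T)P, Kp = p_M / (p_Q^2).
Equating to 0.00042 kPa^-1 and solving on 0 < X < 1: X = 0.255.
Then n_Q = 0.745, n_T = 0.873, so y_Q = 0.854.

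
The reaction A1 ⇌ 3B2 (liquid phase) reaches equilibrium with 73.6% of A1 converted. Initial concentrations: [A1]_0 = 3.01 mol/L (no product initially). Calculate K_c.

K_c = 369 (mol/L)^2

Let X = conversion of A1.
Concentrations: [A1] = 3.01 − 3.01X; [B2] = 9.03X.
At X = 0.736: [A1] = 0.795, [B2] = 6.65.
K_c = [B2]^3 / ([A1]) = 369 (mol/L)^2.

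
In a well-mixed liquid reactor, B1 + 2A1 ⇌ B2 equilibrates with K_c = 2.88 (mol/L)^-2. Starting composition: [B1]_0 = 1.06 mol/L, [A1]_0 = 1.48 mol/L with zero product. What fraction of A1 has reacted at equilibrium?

X = 0.641

Let X = conversion of A1; extent ξ = 1.48X/2 mol/L.
Concentrations: [B1] = 1.06 − 0.74X; [A1] = 1.48 − 1.48X; [B2] = 0.74X.
K_c = [B2] / ([B1] [A1]^2).
Solving K_c = 2.88 for X ∈ (0,1): X = 0.641.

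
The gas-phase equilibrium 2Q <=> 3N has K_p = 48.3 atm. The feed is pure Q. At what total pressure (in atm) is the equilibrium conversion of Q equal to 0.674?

P = 6.64 atm

Let X = conversion of Q (basis 1 mol Q); extent of reaction ξ = 0.5X.
Moles: n_Q = 1 − X; n_N = 1.5X.
Summing: n_T = 1 + 0.5X.
K_p = p_N^3 / (p_Q^2) with p_i = (n_i/n_T)·P.
At X = 0.674: the mole-fraction product g(X) = Π y_i^ν_i = 7.273. Since K_p = g(X)·P^{1}, P = (K_p/g)^(1/1) = (48.3/7.273)^(1/1) = 6.64 atm.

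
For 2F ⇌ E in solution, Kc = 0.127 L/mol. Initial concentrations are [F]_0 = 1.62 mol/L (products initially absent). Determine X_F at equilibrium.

X = 0.239

Let X = conversion of F; extent ξ = 1.62X/2 mol/L.
Concentrations: [F] = 1.62 − 1.62X; [E] = 0.81X.
Kc = [E] / ([F]^2).
Setting equal to 0.127 and solving for X on (0,1) gives X = 0.239.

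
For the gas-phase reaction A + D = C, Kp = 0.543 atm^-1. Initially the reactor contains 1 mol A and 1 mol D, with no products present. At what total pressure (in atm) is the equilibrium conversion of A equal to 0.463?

Basis: 1 mol A initially; let X = conversion of A. Extent ξ = X.
At extent ξ: n_A = 1 − X; n_D = 1 − X; n_C = X.
n_T = Σnᵢ = 2 − X.
Kp = p_C / (p_A p_D) with p_i = (n_i/n_T)·P.
At X = 0.463: the mole-fraction product g(X) = Π y_i^ν_i = 2.468. Since Kp = g(X)·P^{-1}, P = (g/Kp)^(1/1) = (2.468/0.543)^(1/1) = 4.54 atm.

P = 4.54 atm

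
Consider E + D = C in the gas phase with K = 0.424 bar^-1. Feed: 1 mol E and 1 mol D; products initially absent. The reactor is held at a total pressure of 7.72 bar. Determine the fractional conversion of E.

X = 0.516

Let X = conversion of E (basis 1 mol E); extent of reaction ξ = X.
Moles: n_E = 1 − X; n_D = 1 − X; n_C = X.
Total moles n_T = 2 − X.
y_i = n_i/n_T, p_i = y_i·P. K = p_C / (p_E p_D).
Substituting and setting equal to 0.424 bar^-1 gives a polynomial in X; the root in (0,1) is X = 0.516.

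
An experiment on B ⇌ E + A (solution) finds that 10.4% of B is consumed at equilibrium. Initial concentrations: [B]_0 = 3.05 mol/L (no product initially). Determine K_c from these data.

K_c = 0.0368 mol/L

Let X = conversion of B.
Concentrations: [B] = 3.05 − 3.05X; [E] = 3.05X; [A] = 3.05X.
At X = 0.104: [B] = 2.73, [E] = 0.317, [A] = 0.317.
K_c = [E] [A] / ([B]) = 0.0368 mol/L.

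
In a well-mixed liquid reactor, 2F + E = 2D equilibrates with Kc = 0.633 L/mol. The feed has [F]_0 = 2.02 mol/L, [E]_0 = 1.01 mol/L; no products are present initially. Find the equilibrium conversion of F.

X = 0.385

Let X = conversion of F; extent ξ = 2.02X/2 mol/L.
Concentrations: [F] = 2.02 − 2.02X; [E] = 1.01 − 1.01X; [D] = 2.02X.
Kc = [D]^2 / ([F]^2 [E]).
Solving Kc = 0.633 for X ∈ (0,1): X = 0.385.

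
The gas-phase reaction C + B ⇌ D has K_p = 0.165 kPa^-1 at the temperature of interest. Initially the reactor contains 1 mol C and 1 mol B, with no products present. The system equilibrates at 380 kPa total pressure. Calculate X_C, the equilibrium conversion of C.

X = 0.875

Basis: 1 mol C initially; let X = conversion of C. Extent ξ = X.
Species balance: n_C = 1 − X; n_B = 1 − X; n_D = X.
n_T = Σnᵢ = 2 − X.
With p_i = (n_i/n_T)P, K_p = p_D / (p_C p_B).
Equating to 0.165 kPa^-1 and solving on 0 < X < 1: X = 0.875.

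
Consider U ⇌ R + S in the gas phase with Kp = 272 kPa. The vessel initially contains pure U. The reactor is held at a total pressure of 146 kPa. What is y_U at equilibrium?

y_U = 0.107

Basis: 1 mol U initially; let X = conversion of U. Extent ξ = X.
Species balance: n_U = 1 − X; n_R = X; n_S = X.
Summing: n_T = 1 + X.
Mole fractions y_i = n_i/n_T; Kp = p_R p_S / (p_U) with p_i = y_i·P.
Setting this equal to 272 kPa and taking the physical root (0 < X < 1) gives X = 0.807.
Then n_U = 0.193, n_T = 1.81, so y_U = 0.107.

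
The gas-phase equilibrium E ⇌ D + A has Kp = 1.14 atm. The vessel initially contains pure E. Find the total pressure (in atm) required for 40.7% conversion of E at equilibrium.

P = 5.74 atm

Basis: 1 mol E initially; let X = conversion of E. Extent ξ = X.
Species balance: n_E = 1 − X; n_D = X; n_A = X.
Total moles n_T = 1 + X.
Kp = p_D p_A / (p_E) with p_i = (n_i/n_T)·P.
At X = 0.407: the mole-fraction product g(X) = Π y_i^ν_i = 0.1985. Since Kp = g(X)·P^{1}, P = (Kp/g)^(1/1) = (1.14/0.1985)^(1/1) = 5.74 atm.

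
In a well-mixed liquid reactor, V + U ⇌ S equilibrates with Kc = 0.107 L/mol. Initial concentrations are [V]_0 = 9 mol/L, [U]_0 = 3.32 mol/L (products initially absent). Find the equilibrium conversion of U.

Let X = conversion of U; extent ξ = 3.32·X mol/L.
Concentrations: [V] = 9 − 3.32X; [U] = 3.32 − 3.32X; [S] = 3.32X.
Kc = [S] / ([V] [U]).
Setting equal to 0.107 and solving for X on (0,1) gives X = 0.446.

X = 0.446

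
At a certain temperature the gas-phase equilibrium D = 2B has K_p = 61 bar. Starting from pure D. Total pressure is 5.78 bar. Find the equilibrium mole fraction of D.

Basis: 1 mol D initially; let X = conversion of D. Extent ξ = X.
Mole table: n_D = 1 − X; n_B = 2X.
Total moles n_T = 1 + X.
With p_i = (n_i/n_T)P, K_p = p_B^2 / (p_D).
Setting this equal to 61 bar and taking the physical root (0 < X < 1) gives X = 0.852.
Then n_D = 0.148, n_T = 1.85, so y_D = 0.080.

y_D = 0.080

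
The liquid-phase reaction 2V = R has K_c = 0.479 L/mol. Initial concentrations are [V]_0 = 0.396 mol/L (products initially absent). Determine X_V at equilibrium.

Let X = conversion of V; extent ξ = 0.396X/2 mol/L.
Concentrations: [V] = 0.396 − 0.396X; [R] = 0.198X.
K_c = [R] / ([V]^2).
Solving K_c = 0.479 for X ∈ (0,1): X = 0.227.

X = 0.227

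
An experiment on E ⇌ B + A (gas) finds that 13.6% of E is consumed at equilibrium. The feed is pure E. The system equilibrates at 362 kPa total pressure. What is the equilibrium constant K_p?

K_p = 6.82 kPa

Take 1 mol E as basis and let X be its fractional conversion, so ξ = X.
Species balance: n_E = 1 − X; n_B = X; n_A = X.
n_T = Σnᵢ = 1 + X.
At X = 0.136: n_E = 0.864, n_B = 0.136, n_A = 0.136, n_T = 1.14.
p_i = (n_i/n_T)·P. K_p = p_B p_A / (p_E) = 6.82 kPa.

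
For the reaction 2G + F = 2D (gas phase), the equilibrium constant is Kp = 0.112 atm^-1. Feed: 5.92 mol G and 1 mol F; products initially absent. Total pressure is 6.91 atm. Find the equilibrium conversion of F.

Let X = conversion of F (basis 1 mol F); extent of reaction ξ = X.
Species balance: n_G = 5.92 − 2X; n_F = 1 − X; n_D = 2X.
n_T = Σnᵢ = 6.92 − X.
With p_i = (n_i/n_T)P, Kp = p_D^2 / (p_G^2 p_F).
Setting this equal to 0.112 atm^-1 and taking the physical root (0 < X < 1) gives X = 0.557.

X = 0.557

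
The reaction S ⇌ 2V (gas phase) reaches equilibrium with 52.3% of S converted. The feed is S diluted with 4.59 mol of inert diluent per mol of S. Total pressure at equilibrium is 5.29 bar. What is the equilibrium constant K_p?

Take 1 mol S as basis and let X be its fractional conversion, so ξ = X.
Mole table: n_S = 1 − X; n_V = 2X; n_I = 4.59 (inert).
n_T = Σnᵢ = 5.59 + X.
At X = 0.523: n_S = 0.477, n_V = 1.05, n_T = 6.11.
p_i = (n_i/n_T)·P. K_p = p_V^2 / (p_S) = 1.98 bar.

K_p = 1.98 bar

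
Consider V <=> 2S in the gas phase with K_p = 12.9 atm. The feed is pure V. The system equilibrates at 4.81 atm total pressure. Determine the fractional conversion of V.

Take 1 mol V as basis and let X be its fractional conversion, so ξ = X.
Mole table: n_V = 1 − X; n_S = 2X.
Total moles n_T = 1 + X.
Mole fractions y_i = n_i/n_T; K_p = p_S^2 / (p_V) with p_i = y_i·P.
This yields a degree-2 equation in X; solving on (0,1), X = 0.634.

X = 0.634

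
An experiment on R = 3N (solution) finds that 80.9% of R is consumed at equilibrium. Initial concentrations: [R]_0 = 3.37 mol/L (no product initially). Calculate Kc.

Let X = conversion of R.
Concentrations: [R] = 3.37 − 3.37X; [N] = 10.1X.
At X = 0.809: [R] = 0.644, [N] = 8.18.
Kc = [N]^3 / ([R]) = 850 (mol/L)^2.

Kc = 850 (mol/L)^2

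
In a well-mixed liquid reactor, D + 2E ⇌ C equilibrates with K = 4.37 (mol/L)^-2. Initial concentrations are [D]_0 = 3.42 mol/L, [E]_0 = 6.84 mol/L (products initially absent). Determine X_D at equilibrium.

Let X = conversion of D; extent ξ = 3.42·X mol/L.
Concentrations: [D] = 3.42 − 3.42X; [E] = 6.84 − 6.84X; [C] = 3.42X.
K = [C] / ([D] [E]^2).
Setting equal to 4.37 and solving for X on (0,1) gives X = 0.840.

X = 0.840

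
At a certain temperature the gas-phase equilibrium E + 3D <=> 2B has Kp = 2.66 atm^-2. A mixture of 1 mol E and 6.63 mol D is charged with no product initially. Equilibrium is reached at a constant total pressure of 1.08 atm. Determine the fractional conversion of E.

Take 1 mol E as basis and let X be its fractional conversion, so ξ = X.
Mole table: n_E = 1 − X; n_D = 6.63 − 3X; n_B = 2X.
Total moles n_T = 7.63 − 2X.
y_i = n_i/n_T, p_i = y_i·P. Kp = p_B^2 / (p_E p_D^3).
Equating to 2.66 atm^-2 and solving on 0 < X < 1: X = 0.717.

X = 0.717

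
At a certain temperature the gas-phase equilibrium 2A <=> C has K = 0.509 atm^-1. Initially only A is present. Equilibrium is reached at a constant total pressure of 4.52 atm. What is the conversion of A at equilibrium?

X = 0.687

Let X = conversion of A (basis 1 mol A); extent of reaction ξ = 0.5X.
Species balance: n_A = 1 − X; n_C = 0.5X.
Total moles n_T = 1 − 0.5X.
y_i = n_i/n_T, p_i = y_i·P. K = p_C / (p_A^2).
Equating to 0.509 atm^-1 and solving on 0 < X < 1: X = 0.687.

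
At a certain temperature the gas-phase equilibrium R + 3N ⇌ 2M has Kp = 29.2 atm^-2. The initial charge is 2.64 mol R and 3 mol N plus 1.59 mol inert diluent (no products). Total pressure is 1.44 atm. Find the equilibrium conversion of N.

X = 0.719

Let X = conversion of N (basis 3 mol N); extent of reaction ξ = X.
At extent ξ: n_R = 2.64 − X; n_N = 3 − 3X; n_M = 2X; n_I = 1.59 (inert).
Total moles n_T = 7.23 − 2X.
y_i = n_i/n_T, p_i = y_i·P. Kp = p_M^2 / (p_R p_N^3).
This yields a degree-4 equation in X; solving on (0,1), X = 0.719.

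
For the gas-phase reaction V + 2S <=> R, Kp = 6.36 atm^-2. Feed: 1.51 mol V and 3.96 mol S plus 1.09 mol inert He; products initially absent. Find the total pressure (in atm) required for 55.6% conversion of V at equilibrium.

Take 1.51 mol V as basis and let X be its fractional conversion, so ξ = 1.51X.
At extent ξ: n_V = 1.51 − 1.51X; n_S = 3.96 − 3.02X; n_R = 1.51X; n_I = 1.09 (inert).
Total moles n_T = 6.56 − 3.02X.
Kp = p_R / (p_V p_S^2) with p_i = (n_i/n_T)·P.
At X = 0.556: the mole-fraction product g(X) = Π y_i^ν_i = 5.734. Since Kp = g(X)·P^{-2}, P = (g/Kp)^(1/2) = (5.734/6.36)^(1/2) = 0.95 atm.

P = 0.95 atm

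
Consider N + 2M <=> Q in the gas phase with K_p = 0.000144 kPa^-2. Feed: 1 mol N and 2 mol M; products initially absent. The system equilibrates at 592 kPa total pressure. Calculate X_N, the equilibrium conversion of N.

X = 0.802

Let X = conversion of N (basis 1 mol N); extent of reaction ξ = X.
Moles: n_N = 1 − X; n_M = 2 − 2X; n_Q = X.
Total moles n_T = 3 − 2X.
With p_i = (n_i/n_T)P, K_p = p_Q / (p_N p_M^2).
This yields a degree-3 equation in X; solving on (0,1), X = 0.802.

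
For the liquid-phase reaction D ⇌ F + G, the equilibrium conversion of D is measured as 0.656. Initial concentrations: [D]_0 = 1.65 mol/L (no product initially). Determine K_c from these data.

Let X = conversion of D.
Concentrations: [D] = 1.65 − 1.65X; [F] = 1.65X; [G] = 1.65X.
At X = 0.656: [D] = 0.568, [F] = 1.08, [G] = 1.08.
K_c = [F] [G] / ([D]) = 2.06 mol/L.

K_c = 2.06 mol/L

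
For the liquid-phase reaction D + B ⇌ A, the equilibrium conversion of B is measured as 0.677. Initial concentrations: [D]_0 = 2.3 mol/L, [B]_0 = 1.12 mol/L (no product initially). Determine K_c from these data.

K_c = 1.36 L/mol

Let X = conversion of B.
Concentrations: [D] = 2.3 − 1.12X; [B] = 1.12 − 1.12X; [A] = 1.12X.
At X = 0.677: [D] = 1.54, [B] = 0.362, [A] = 0.758.
K_c = [A] / ([D] [B]) = 1.36 L/mol.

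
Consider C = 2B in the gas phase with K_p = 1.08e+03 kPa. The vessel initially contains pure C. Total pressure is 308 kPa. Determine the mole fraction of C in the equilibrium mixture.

Take 1 mol C as basis and let X be its fractional conversion, so ξ = X.
Species balance: n_C = 1 − X; n_B = 2X.
n_T = Σnᵢ = 1 + X.
With p_i = (n_i/n_T)P, K_p = p_B^2 / (p_C).
Substituting and setting equal to 1.08e+03 kPa gives a polynomial in X; the root in (0,1) is X = 0.683.
Then n_C = 0.317, n_T = 1.68, so y_C = 0.188.

y_C = 0.188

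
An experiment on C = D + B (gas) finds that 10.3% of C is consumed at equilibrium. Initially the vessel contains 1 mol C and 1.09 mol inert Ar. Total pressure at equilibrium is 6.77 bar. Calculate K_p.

Let X = conversion of C (basis 1 mol C); extent of reaction ξ = X.
Mole table: n_C = 1 − X; n_D = X; n_B = X; n_I = 1.09 (inert).
Summing: n_T = 2.09 + X.
At X = 0.103: n_C = 0.897, n_D = 0.103, n_B = 0.103, n_T = 2.19.
p_i = (n_i/n_T)·P. K_p = p_D p_B / (p_C) = 0.0365 bar.

K_p = 0.0365 bar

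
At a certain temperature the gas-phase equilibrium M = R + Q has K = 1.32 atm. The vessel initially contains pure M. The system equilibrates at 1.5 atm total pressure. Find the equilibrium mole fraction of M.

Basis: 1 mol M initially; let X = conversion of M. Extent ξ = X.
Moles: n_M = 1 − X; n_R = X; n_Q = X.
n_T = Σnᵢ = 1 + X.
Mole fractions y_i = n_i/n_T; K = p_R p_Q / (p_M) with p_i = y_i·P.
This yields a degree-2 equation in X; solving on (0,1), X = 0.684.
Then n_M = 0.316, n_T = 1.68, so y_M = 0.188.

y_M = 0.188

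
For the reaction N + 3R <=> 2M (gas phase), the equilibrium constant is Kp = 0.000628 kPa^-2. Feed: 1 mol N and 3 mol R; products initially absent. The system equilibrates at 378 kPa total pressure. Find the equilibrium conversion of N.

X = 0.726

Basis: 1 mol N initially; let X = conversion of N. Extent ξ = X.
Mole table: n_N = 1 − X; n_R = 3 − 3X; n_M = 2X.
Total moles n_T = 4 − 2X.
Mole fractions y_i = n_i/n_T; Kp = p_M^2 / (p_N p_R^3) with p_i = y_i·P.
Equating to 0.000628 kPa^-2 and solving on 0 < X < 1: X = 0.726.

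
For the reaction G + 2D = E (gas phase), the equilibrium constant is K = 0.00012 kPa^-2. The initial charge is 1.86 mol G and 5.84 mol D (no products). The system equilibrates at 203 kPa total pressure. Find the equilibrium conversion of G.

X = 0.671

Let X = conversion of G (basis 1.86 mol G); extent of reaction ξ = 1.86X.
Moles: n_G = 1.86 − 1.86X; n_D = 5.84 − 3.72X; n_E = 1.86X.
n_T = Σnᵢ = 7.7 − 3.72X.
Mole fractions y_i = n_i/n_T; K = p_E / (p_G p_D^2) with p_i = y_i·P.
This yields a degree-3 equation in X; solving on (0,1), X = 0.671.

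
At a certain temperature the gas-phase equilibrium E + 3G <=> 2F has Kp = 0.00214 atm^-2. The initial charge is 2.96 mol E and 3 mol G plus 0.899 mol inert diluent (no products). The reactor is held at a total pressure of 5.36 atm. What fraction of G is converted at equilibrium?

X = 0.133

Let X = conversion of G (basis 3 mol G); extent of reaction ξ = X.
Moles: n_E = 2.96 − X; n_G = 3 − 3X; n_F = 2X; n_I = 0.899 (inert).
n_T = Σnᵢ = 6.86 − 2X.
y_i = n_i/n_T, p_i = y_i·P. Kp = p_F^2 / (p_E p_G^3).
Equating to 0.00214 atm^-2 and solving on 0 < X < 1: X = 0.133.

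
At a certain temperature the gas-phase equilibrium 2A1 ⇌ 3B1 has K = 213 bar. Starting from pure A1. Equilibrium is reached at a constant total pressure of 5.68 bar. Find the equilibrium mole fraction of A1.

y_A1 = 0.132

Take 1 mol A1 as basis and let X be its fractional conversion, so ξ = 0.5X.
Mole table: n_A1 = 1 − X; n_B1 = 1.5X.
Summing: n_T = 1 + 0.5X.
With p_i = (n_i/n_T)P, K = p_B1^3 / (p_A1^2).
Setting this equal to 213 bar and taking the physical root (0 < X < 1) gives X = 0.814.
Then n_A1 = 0.186, n_T = 1.41, so y_A1 = 0.132.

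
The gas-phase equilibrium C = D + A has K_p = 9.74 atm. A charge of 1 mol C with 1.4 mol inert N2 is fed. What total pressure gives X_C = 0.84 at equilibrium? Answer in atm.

P = 7.16 atm

Basis: 1 mol C initially; let X = conversion of C. Extent ξ = X.
At extent ξ: n_C = 1 − X; n_D = X; n_A = X; n_I = 1.4 (inert).
Total moles n_T = 2.4 + X.
K_p = p_D p_A / (p_C) with p_i = (n_i/n_T)·P.
At X = 0.84: the mole-fraction product g(X) = Π y_i^ν_i = 1.361. Since K_p = g(X)·P^{1}, P = (K_p/g)^(1/1) = (9.74/1.361)^(1/1) = 7.16 atm.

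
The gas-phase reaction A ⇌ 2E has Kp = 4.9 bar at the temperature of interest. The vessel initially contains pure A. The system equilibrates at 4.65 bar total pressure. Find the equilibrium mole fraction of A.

Take 1 mol A as basis and let X be its fractional conversion, so ξ = X.
Mole table: n_A = 1 − X; n_E = 2X.
Total moles n_T = 1 + X.
Mole fractions y_i = n_i/n_T; Kp = p_E^2 / (p_A) with p_i = y_i·P.
Substituting and setting equal to 4.9 bar gives a polynomial in X; the root in (0,1) is X = 0.457.
Then n_A = 0.543, n_T = 1.46, so y_A = 0.373.

y_A = 0.373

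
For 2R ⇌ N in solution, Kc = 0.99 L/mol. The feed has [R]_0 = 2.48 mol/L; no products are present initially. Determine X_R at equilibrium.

Let X = conversion of R; extent ξ = 2.48X/2 mol/L.
Concentrations: [R] = 2.48 − 2.48X; [N] = 1.24X.
Kc = [N] / ([R]^2).
Setting equal to 0.99 and solving for X on (0,1) gives X = 0.639.

X = 0.639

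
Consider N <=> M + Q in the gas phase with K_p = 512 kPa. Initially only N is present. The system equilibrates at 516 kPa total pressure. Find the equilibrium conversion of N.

Basis: 1 mol N initially; let X = conversion of N. Extent ξ = X.
At extent ξ: n_N = 1 − X; n_M = X; n_Q = X.
Total moles n_T = 1 + X.
Mole fractions y_i = n_i/n_T; K_p = p_M p_Q / (p_N) with p_i = y_i·P.
This yields a degree-2 equation in X; solving on (0,1), X = 0.706.

X = 0.706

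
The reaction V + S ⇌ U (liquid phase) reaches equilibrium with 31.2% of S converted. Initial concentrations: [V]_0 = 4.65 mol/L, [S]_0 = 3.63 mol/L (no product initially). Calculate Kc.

Kc = 0.129 L/mol

Let X = conversion of S.
Concentrations: [V] = 4.65 − 3.63X; [S] = 3.63 − 3.63X; [U] = 3.63X.
At X = 0.312: [V] = 3.52, [S] = 2.5, [U] = 1.13.
Kc = [U] / ([V] [S]) = 0.129 L/mol.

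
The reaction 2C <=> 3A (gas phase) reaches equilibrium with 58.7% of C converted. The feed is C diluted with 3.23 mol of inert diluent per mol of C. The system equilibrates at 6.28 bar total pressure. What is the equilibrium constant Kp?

Basis: 1 mol C initially; let X = conversion of C. Extent ξ = 0.5X.
Mole table: n_C = 1 − X; n_A = 1.5X; n_I = 3.23 (inert).
Summing: n_T = 4.23 + 0.5X.
At X = 0.587: n_C = 0.413, n_A = 0.88, n_T = 4.52.
p_i = (n_i/n_T)·P. Kp = p_A^3 / (p_C^2) = 5.56 bar.

Kp = 5.56 bar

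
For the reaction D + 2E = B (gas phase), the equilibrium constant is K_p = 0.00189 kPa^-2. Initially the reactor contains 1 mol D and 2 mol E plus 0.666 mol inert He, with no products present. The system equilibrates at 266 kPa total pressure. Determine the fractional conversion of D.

X = 0.815

Basis: 1 mol D initially; let X = conversion of D. Extent ξ = X.
At extent ξ: n_D = 1 − X; n_E = 2 − 2X; n_B = X; n_I = 0.666 (inert).
Total moles n_T = 3.67 − 2X.
Mole fractions y_i = n_i/n_T; K_p = p_B / (p_D p_E^2) with p_i = y_i·P.
Equating to 0.00189 kPa^-2 and solving on 0 < X < 1: X = 0.815.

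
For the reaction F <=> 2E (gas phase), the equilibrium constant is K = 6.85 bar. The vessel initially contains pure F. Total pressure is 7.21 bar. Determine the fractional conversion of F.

X = 0.438

Basis: 1 mol F initially; let X = conversion of F. Extent ξ = X.
At extent ξ: n_F = 1 − X; n_E = 2X.
Summing: n_T = 1 + X.
Mole fractions y_i = n_i/n_T; K = p_E^2 / (p_F) with p_i = y_i·P.
Equating to 6.85 bar and solving on 0 < X < 1: X = 0.438.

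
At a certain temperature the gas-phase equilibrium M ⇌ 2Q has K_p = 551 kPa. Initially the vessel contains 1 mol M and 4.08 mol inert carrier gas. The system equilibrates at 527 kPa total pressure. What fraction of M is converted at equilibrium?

X = 0.687

Let X = conversion of M (basis 1 mol M); extent of reaction ξ = X.
Mole table: n_M = 1 − X; n_Q = 2X; n_I = 4.08 (inert).
Summing: n_T = 5.08 + X.
Mole fractions y_i = n_i/n_T; K_p = p_Q^2 / (p_M) with p_i = y_i·P.
This yields a degree-2 equation in X; solving on (0,1), X = 0.687.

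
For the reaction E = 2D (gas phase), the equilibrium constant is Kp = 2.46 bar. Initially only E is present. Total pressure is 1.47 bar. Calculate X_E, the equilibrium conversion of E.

X = 0.543

Take 1 mol E as basis and let X be its fractional conversion, so ξ = X.
Mole table: n_E = 1 − X; n_D = 2X.
Total moles n_T = 1 + X.
Mole fractions y_i = n_i/n_T; Kp = p_D^2 / (p_E) with p_i = y_i·P.
Setting this equal to 2.46 bar and taking the physical root (0 < X < 1) gives X = 0.543.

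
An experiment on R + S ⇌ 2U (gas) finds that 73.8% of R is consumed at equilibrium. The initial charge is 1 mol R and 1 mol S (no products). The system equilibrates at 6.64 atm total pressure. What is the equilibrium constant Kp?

Basis: 1 mol R initially; let X = conversion of R. Extent ξ = X.
Species balance: n_R = 1 − X; n_S = 1 − X; n_U = 2X.
Total moles n_T = 2 (Δν = 0, constant).
At X = 0.738: n_R = 0.262, n_S = 0.262, n_U = 1.48, n_T = 2.
p_i = (n_i/n_T)·P. Kp = p_U^2 / (p_R p_S) = 31.7.

Kp = 31.7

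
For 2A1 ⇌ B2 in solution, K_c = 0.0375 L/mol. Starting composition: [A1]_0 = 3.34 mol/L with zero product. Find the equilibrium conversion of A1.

Let X = conversion of A1; extent ξ = 3.34X/2 mol/L.
Concentrations: [A1] = 3.34 − 3.34X; [B2] = 1.67X.
K_c = [B2] / ([A1]^2).
Equating to 0.0375 L/mol: the physical root is X = 0.172.

X = 0.172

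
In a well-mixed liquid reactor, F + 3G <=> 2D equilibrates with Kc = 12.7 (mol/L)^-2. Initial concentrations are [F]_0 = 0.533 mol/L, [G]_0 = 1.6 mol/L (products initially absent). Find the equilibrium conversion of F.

Let X = conversion of F; extent ξ = 0.533·X mol/L.
Concentrations: [F] = 0.533 − 0.533X; [G] = 1.6 − 1.6X; [D] = 1.07X.
Kc = [D]^2 / ([F] [G]^3).
Equating to 12.7 (mol/L)^-2: the physical root is X = 0.640.

X = 0.640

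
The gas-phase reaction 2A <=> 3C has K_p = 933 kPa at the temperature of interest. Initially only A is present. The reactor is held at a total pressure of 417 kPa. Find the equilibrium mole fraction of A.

y_A = 0.350

Take 1 mol A as basis and let X be its fractional conversion, so ξ = 0.5X.
Moles: n_A = 1 − X; n_C = 1.5X.
Total moles n_T = 1 + 0.5X.
y_i = n_i/n_T, p_i = y_i·P. K_p = p_C^3 / (p_A^2).
Equating to 933 kPa and solving on 0 < X < 1: X = 0.553.
Then n_A = 0.447, n_T = 1.28, so y_A = 0.350.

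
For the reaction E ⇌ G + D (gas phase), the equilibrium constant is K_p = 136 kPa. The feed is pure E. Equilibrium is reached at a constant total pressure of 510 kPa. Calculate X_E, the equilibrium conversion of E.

Take 1 mol E as basis and let X be its fractional conversion, so ξ = X.
Mole table: n_E = 1 − X; n_G = X; n_D = X.
n_T = Σnᵢ = 1 + X.
Mole fractions y_i = n_i/n_T; K_p = p_G p_D / (p_E) with p_i = y_i·P.
Setting this equal to 136 kPa and taking the physical root (0 < X < 1) gives X = 0.459.

X = 0.459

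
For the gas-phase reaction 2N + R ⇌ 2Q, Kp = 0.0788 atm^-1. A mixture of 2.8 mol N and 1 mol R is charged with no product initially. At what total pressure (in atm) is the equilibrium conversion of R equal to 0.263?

P = 3.26 atm

Let X = conversion of R (basis 1 mol R); extent of reaction ξ = X.
At extent ξ: n_N = 2.8 − 2X; n_R = 1 − X; n_Q = 2X.
n_T = Σnᵢ = 3.8 − X.
Kp = p_Q^2 / (p_N^2 p_R) with p_i = (n_i/n_T)·P.
At X = 0.263: the mole-fraction product g(X) = Π y_i^ν_i = 0.2568. Since Kp = g(X)·P^{-1}, P = (g/Kp)^(1/1) = (0.2568/0.0788)^(1/1) = 3.26 atm.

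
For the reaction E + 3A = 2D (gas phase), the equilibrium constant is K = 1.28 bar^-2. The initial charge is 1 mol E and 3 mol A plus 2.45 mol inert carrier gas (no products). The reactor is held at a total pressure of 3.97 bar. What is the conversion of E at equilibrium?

X = 0.512

Take 1 mol E as basis and let X be its fractional conversion, so ξ = X.
Mole table: n_E = 1 − X; n_A = 3 − 3X; n_D = 2X; n_I = 2.45 (inert).
Summing: n_T = 6.45 − 2X.
Mole fractions y_i = n_i/n_T; K = p_D^2 / (p_E p_A^3) with p_i = y_i·P.
Substituting and setting equal to 1.28 bar^-2 gives a polynomial in X; the root in (0,1) is X = 0.512.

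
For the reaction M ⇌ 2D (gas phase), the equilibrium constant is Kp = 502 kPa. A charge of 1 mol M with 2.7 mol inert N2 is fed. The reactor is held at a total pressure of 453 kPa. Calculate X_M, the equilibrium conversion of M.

Basis: 1 mol M initially; let X = conversion of M. Extent ξ = X.
Mole table: n_M = 1 − X; n_D = 2X; n_I = 2.7 (inert).
Total moles n_T = 3.7 + X.
y_i = n_i/n_T, p_i = y_i·P. Kp = p_D^2 / (p_M).
Setting this equal to 502 kPa and taking the physical root (0 < X < 1) gives X = 0.650.

X = 0.650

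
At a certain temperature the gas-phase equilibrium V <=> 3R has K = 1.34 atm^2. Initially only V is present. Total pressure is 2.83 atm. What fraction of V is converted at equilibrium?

Basis: 1 mol V initially; let X = conversion of V. Extent ξ = X.
At extent ξ: n_V = 1 − X; n_R = 3X.
Summing: n_T = 1 + 2X.
With p_i = (n_i/n_T)P, K = p_R^3 / (p_V).
Equating to 1.34 atm^2 and solving on 0 < X < 1: X = 0.215.

X = 0.215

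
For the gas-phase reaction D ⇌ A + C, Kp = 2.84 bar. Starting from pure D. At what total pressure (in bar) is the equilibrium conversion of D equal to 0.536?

P = 7.05 bar

Basis: 1 mol D initially; let X = conversion of D. Extent ξ = X.
Species balance: n_D = 1 − X; n_A = X; n_C = X.
n_T = Σnᵢ = 1 + X.
Kp = p_A p_C / (p_D) with p_i = (n_i/n_T)·P.
At X = 0.536: the mole-fraction product g(X) = Π y_i^ν_i = 0.4031. Since Kp = g(X)·P^{1}, P = (Kp/g)^(1/1) = (2.84/0.4031)^(1/1) = 7.05 bar.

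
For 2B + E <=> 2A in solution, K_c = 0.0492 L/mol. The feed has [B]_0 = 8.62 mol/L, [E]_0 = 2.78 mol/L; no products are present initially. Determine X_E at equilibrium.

Let X = conversion of E; extent ξ = 2.78·X mol/L.
Concentrations: [B] = 8.62 − 5.56X; [E] = 2.78 − 2.78X; [A] = 5.56X.
K_c = [A]^2 / ([B]^2 [E]).
This equals 0.0492 at X = 0.355 (the root in 0 < X < 1).

X = 0.355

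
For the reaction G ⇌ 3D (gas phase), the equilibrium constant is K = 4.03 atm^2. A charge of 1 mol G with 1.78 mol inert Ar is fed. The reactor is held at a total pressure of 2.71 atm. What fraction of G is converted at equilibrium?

Take 1 mol G as basis and let X be its fractional conversion, so ξ = X.
Species balance: n_G = 1 − X; n_D = 3X; n_I = 1.78 (inert).
Total moles n_T = 2.78 + 2X.
y_i = n_i/n_T, p_i = y_i·P. K = p_D^3 / (p_G).
Equating to 4.03 atm^2 and solving on 0 < X < 1: X = 0.522.

X = 0.522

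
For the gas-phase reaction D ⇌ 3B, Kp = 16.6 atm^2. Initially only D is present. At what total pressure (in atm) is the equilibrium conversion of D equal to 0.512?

P = 3.03 atm

Take 1 mol D as basis and let X be its fractional conversion, so ξ = X.
Species balance: n_D = 1 − X; n_B = 3X.
n_T = Σnᵢ = 1 + 2X.
Kp = p_B^3 / (p_D) with p_i = (n_i/n_T)·P.
At X = 0.512: the mole-fraction product g(X) = Π y_i^ν_i = 1.813. Since Kp = g(X)·P^{2}, P = (Kp/g)^(1/2) = (16.6/1.813)^(1/2) = 3.03 atm.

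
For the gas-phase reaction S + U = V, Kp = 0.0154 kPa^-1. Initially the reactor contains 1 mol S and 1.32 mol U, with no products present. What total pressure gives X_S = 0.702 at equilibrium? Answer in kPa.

Let X = conversion of S (basis 1 mol S); extent of reaction ξ = X.
Species balance: n_S = 1 − X; n_U = 1.32 − X; n_V = X.
n_T = Σnᵢ = 2.32 − X.
Kp = p_V / (p_S p_U) with p_i = (n_i/n_T)·P.
At X = 0.702: the mole-fraction product g(X) = Π y_i^ν_i = 6.168. Since Kp = g(X)·P^{-1}, P = (g/Kp)^(1/1) = (6.168/0.0154)^(1/1) = 400 kPa.

P = 400 kPa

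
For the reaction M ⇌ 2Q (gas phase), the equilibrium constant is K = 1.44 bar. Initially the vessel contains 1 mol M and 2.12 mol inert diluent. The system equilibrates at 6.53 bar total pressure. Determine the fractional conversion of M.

X = 0.352

Let X = conversion of M (basis 1 mol M); extent of reaction ξ = X.
At extent ξ: n_M = 1 − X; n_Q = 2X; n_I = 2.12 (inert).
Summing: n_T = 3.12 + X.
y_i = n_i/n_T, p_i = y_i·P. K = p_Q^2 / (p_M).
Equating to 1.44 bar and solving on 0 < X < 1: X = 0.352.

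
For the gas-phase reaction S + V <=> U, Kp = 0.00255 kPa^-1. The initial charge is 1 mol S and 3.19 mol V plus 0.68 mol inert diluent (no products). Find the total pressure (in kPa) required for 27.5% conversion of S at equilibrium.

P = 234 kPa

Let X = conversion of S (basis 1 mol S); extent of reaction ξ = X.
Mole table: n_S = 1 − X; n_V = 3.19 − X; n_U = X; n_I = 0.68 (inert).
Summing: n_T = 4.87 − X.
Kp = p_U / (p_S p_V) with p_i = (n_i/n_T)·P.
At X = 0.275: the mole-fraction product g(X) = Π y_i^ν_i = 0.5979. Since Kp = g(X)·P^{-1}, P = (g/Kp)^(1/1) = (0.5979/0.00255)^(1/1) = 234 kPa.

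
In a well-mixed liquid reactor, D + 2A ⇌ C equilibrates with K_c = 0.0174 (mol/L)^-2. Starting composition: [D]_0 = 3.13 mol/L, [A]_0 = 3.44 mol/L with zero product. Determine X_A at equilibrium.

X = 0.208

Let X = conversion of A; extent ξ = 3.44X/2 mol/L.
Concentrations: [D] = 3.13 − 1.72X; [A] = 3.44 − 3.44X; [C] = 1.72X.
K_c = [C] / ([D] [A]^2).
This equals 0.0174 at X = 0.208 (the root in 0 < X < 1).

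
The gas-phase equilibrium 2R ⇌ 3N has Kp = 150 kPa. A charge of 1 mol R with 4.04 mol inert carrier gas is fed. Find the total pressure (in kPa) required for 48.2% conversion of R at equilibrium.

Basis: 1 mol R initially; let X = conversion of R. Extent ξ = 0.5X.
Mole table: n_R = 1 − X; n_N = 1.5X; n_I = 4.04 (inert).
Total moles n_T = 5.04 + 0.5X.
Kp = p_N^3 / (p_R^2) with p_i = (n_i/n_T)·P.
At X = 0.482: the mole-fraction product g(X) = Π y_i^ν_i = 0.2667. Since Kp = g(X)·P^{1}, P = (Kp/g)^(1/1) = (150/0.2667)^(1/1) = 562 kPa.

P = 562 kPa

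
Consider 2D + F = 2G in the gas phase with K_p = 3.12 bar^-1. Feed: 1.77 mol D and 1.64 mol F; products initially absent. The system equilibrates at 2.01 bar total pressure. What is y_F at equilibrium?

Basis: 1.77 mol D initially; let X = conversion of D. Extent ξ = 0.885X.
At extent ξ: n_D = 1.77 − 1.77X; n_F = 1.64 − 0.885X; n_G = 1.77X.
n_T = Σnᵢ = 3.41 − 0.885X.
With p_i = (n_i/n_T)P, K_p = p_G^2 / (p_D^2 p_F).
Substituting and setting equal to 3.12 bar^-1 gives a polynomial in X; the root in (0,1) is X = 0.608.
Then n_F = 1.1, n_T = 2.87, so y_F = 0.384.

y_F = 0.384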